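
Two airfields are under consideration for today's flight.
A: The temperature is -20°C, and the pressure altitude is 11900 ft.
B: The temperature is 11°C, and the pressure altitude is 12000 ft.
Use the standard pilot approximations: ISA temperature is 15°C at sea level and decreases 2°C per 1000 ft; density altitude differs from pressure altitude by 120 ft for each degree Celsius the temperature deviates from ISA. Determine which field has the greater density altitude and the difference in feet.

A: ISA temp = -8.8°C, deviation -11.2°C, DA = 11900 + 120 × (-11.2) = 10556 ft.
B: ISA temp = -9°C, deviation +20°C, DA = 12000 + 120 × 20 = 14400 ft.
B is higher by 14400 − 10556 = 3844 ft.

B by 3844 ft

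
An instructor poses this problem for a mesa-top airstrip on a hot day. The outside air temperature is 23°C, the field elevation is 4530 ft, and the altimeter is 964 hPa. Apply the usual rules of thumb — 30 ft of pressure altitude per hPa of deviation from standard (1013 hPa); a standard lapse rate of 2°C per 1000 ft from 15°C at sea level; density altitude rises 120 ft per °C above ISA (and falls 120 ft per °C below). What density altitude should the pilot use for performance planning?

Pressure altitude = 4530 + (1013 − 964) × 30 = 4530 + (+1470) = 6000 ft.
ISA temperature at 6000 ft = 15 − 2 × (6000/1000) = 3°C.
ISA deviation = 23 − 3 = +20°C.
Density altitude = 6000 + 120 × (20) = 8400 ft.

8400 ft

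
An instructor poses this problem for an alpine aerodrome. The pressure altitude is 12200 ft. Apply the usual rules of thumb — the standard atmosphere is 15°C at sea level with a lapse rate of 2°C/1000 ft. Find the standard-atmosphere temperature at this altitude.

-9.4°C

ISA temperature = 15 − 2 × (12200/1000) = 15 − 24.4 = -9.4°C.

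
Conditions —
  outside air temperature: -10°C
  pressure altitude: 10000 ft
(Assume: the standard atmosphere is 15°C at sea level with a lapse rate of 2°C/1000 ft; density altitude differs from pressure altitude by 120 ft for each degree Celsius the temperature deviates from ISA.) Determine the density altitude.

9400 ft

ISA temperature at 10000 ft = 15 − 2 × (10000/1000) = -5°C.
ISA deviation = -10 − (-5) = -5°C.
Density altitude = 10000 + 120 × (-5) = 10000 + (-600) = 9400 ft.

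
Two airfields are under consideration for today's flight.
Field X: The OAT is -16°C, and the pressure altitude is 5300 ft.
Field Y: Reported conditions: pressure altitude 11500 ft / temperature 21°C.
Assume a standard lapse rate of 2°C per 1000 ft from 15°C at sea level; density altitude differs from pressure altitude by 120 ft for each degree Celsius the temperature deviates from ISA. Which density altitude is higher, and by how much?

Field X: ISA temp = 4.4°C, deviation -20.4°C, DA = 5300 + 120 × (-20.4) = 2852 ft.
Field Y: ISA temp = -8°C, deviation +29°C, DA = 11500 + 120 × 29 = 14980 ft.
Field Y is higher by 14980 − 2852 = 12128 ft.

Field Y by 12128 ft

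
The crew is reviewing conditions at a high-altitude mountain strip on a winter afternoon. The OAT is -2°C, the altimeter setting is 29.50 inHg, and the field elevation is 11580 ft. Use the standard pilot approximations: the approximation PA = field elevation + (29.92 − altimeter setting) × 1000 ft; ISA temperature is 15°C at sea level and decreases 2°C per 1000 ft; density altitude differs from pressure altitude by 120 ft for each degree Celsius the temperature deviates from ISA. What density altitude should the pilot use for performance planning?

12840 ft

Pressure altitude = 11580 + (29.92 − 29.50) × 1000 = 11580 + (+420) = 12000 ft.
ISA temperature at 12000 ft = 15 − 2 × (12000/1000) = -9°C.
ISA deviation = -2 − (-9) = +7°C.
Density altitude = 12000 + 120 × (7) = 12840 ft.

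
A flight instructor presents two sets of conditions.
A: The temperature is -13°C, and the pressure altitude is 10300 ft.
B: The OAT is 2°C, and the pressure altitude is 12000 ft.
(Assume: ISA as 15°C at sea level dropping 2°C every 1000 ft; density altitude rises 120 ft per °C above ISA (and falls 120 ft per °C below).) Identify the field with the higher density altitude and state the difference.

B by 3908 ft

A: ISA temp = -5.6°C, deviation -7.4°C, DA = 10300 + 120 × (-7.4) = 9412 ft.
B: ISA temp = -9°C, deviation +11°C, DA = 12000 + 120 × 11 = 13320 ft.
B is higher by 13320 − 9412 = 3908 ft.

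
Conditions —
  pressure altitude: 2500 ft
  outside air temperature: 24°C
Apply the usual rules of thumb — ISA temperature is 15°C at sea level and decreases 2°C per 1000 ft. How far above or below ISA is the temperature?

ISA+14°C

ISA temperature at 2500 ft = 15 − 2 × (2500/1000) = 10°C.
Deviation = OAT − ISA = 24 − 10 = +14°C.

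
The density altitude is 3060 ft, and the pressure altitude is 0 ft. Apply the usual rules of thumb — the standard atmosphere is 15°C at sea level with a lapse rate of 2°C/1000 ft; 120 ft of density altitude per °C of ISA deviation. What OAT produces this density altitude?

Density altitude − pressure altitude = 3060 − 0 = +3060 ft.
At 120 ft/°C that is an ISA deviation of 3060/120 = +25.5°C.
ISA temperature at 0 ft = 15 − 2 × (0/1000) = 15°C.
OAT = ISA + deviation = 15 + (+25.5) = 40.5°C.

40.5°C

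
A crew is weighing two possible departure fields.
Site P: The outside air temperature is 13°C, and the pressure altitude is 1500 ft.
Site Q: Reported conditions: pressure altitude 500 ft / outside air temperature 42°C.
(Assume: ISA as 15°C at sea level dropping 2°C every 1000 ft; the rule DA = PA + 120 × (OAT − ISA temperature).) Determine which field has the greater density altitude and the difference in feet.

Site P: ISA temp = 12°C, deviation +1°C, DA = 1500 + 120 × 1 = 1620 ft.
Site Q: ISA temp = 14°C, deviation +28°C, DA = 500 + 120 × 28 = 3860 ft.
Site Q is higher by 3860 − 1620 = 2240 ft.

Site Q by 2240 ft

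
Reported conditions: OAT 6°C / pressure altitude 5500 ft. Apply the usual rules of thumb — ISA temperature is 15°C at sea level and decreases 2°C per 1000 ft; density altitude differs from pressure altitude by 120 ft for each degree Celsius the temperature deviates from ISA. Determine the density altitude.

ISA temperature at 5500 ft = 15 − 2 × (5500/1000) = 4°C.
ISA deviation = 6 − 4 = +2°C.
Density altitude = 5500 + 120 × (2) = 5500 + (+240) = 5740 ft.

5740 ft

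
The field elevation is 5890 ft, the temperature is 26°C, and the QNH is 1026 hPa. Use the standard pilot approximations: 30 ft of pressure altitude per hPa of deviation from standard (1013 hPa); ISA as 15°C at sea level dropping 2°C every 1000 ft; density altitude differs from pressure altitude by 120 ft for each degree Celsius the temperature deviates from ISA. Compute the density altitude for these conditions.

8140 ft

Pressure altitude = 5890 + (1013 − 1026) × 30 = 5890 + (-390) = 5500 ft.
ISA temperature at 5500 ft = 15 − 2 × (5500/1000) = 4°C.
ISA deviation = 26 − 4 = +22°C.
Density altitude = 5500 + 120 × (22) = 8140 ft.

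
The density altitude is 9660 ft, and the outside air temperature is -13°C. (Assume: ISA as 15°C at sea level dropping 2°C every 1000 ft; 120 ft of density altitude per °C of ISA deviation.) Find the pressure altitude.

DA = PA + 120 × (OAT − (15 − 2·PA/1000)) = PA + 120·OAT − 1800 + 0.24·PA = 1.24·PA + 120·OAT − 1800.
So 1.24·PA = 9660 − 120 × (-13) + 1800 = 13020.
PA = 13020 / 1.24 = 10500 ft.

10500 ft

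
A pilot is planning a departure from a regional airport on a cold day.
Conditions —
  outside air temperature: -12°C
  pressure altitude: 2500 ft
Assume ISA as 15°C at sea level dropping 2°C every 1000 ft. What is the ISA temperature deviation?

ISA temperature at 2500 ft = 15 − 2 × (2500/1000) = 10°C.
Deviation = OAT − ISA = -12 − 10 = -22°C.

ISA-22°C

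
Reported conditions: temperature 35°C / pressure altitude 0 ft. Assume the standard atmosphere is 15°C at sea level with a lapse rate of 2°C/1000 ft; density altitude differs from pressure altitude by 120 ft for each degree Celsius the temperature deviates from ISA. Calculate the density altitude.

ISA temperature at 0 ft = 15 − 2 × (0/1000) = 15°C.
ISA deviation = 35 − 15 = +20°C.
Density altitude = 0 + 120 × (20) = 0 + (+2400) = 2400 ft.

2400 ft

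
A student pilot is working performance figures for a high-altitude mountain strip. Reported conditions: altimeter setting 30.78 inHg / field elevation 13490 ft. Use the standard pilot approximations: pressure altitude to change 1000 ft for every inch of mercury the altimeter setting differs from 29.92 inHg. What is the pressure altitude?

12630 ft

Pressure correction = (29.92 − 30.78) × 1000 = -860 ft.
Pressure altitude = 13490 + (-860) = 12630 ft.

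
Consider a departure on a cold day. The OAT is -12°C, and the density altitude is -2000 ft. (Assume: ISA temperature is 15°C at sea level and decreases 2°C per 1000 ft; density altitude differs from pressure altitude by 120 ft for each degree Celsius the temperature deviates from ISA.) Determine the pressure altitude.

DA = PA + 120 × (OAT − (15 − 2·PA/1000)) = PA + 120·OAT − 1800 + 0.24·PA = 1.24·PA + 120·OAT − 1800.
So 1.24·PA = -2000 − 120 × (-12) + 1800 = 1240.
PA = 1240 / 1.24 = 1000 ft.

1000 ft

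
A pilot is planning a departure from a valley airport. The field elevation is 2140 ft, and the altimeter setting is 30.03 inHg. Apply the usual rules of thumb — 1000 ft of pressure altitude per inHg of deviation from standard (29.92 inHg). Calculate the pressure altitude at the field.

2030 ft

Pressure correction = (29.92 − 30.03) × 1000 = -110 ft.
Pressure altitude = 2140 + (-110) = 2030 ft.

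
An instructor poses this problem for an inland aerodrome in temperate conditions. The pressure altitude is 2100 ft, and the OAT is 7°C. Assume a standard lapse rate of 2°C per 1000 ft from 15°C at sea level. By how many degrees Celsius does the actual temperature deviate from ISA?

ISA-3.8°C

ISA temperature at 2100 ft = 15 − 2 × (2100/1000) = 10.8°C.
Deviation = OAT − ISA = 7 − 10.8 = -3.8°C.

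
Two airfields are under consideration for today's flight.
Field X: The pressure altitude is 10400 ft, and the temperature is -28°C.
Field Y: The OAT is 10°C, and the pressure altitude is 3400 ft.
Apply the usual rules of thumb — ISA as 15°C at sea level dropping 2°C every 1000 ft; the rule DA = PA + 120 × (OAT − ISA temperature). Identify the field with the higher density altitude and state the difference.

Field X: ISA temp = -5.8°C, deviation -22.2°C, DA = 10400 + 120 × (-22.2) = 7736 ft.
Field Y: ISA temp = 8.2°C, deviation +1.8°C, DA = 3400 + 120 × 1.8 = 3616 ft.
Field X is higher by 7736 − 3616 = 4120 ft.

Field X by 4120 ft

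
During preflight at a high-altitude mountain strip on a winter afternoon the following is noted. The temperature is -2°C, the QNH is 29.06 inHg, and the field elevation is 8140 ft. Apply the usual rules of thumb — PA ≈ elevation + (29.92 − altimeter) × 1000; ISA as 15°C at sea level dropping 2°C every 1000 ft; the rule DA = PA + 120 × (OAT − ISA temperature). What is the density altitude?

Pressure altitude = 8140 + (29.92 − 29.06) × 1000 = 8140 + (+860) = 9000 ft.
ISA temperature at 9000 ft = 15 − 2 × (9000/1000) = -3°C.
ISA deviation = -2 − (-3) = +1°C.
Density altitude = 9000 + 120 × (1) = 9120 ft.

9120 ft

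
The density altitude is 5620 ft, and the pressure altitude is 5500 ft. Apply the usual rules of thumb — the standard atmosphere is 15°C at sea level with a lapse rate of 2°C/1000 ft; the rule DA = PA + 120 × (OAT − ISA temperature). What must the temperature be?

Density altitude − pressure altitude = 5620 − 5500 = +120 ft.
At 120 ft/°C that is an ISA deviation of 120/120 = +1°C.
ISA temperature at 5500 ft = 15 − 2 × (5500/1000) = 4°C.
OAT = ISA + deviation = 4 + (+1) = 5°C.

5°C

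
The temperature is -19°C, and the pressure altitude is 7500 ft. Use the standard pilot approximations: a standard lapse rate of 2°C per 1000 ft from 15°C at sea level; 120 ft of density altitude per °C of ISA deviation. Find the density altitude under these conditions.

ISA temperature at 7500 ft = 15 − 2 × (7500/1000) = 0°C.
ISA deviation = -19 − 0 = -19°C.
Density altitude = 7500 + 120 × (-19) = 7500 + (-2280) = 5220 ft.

5220 ft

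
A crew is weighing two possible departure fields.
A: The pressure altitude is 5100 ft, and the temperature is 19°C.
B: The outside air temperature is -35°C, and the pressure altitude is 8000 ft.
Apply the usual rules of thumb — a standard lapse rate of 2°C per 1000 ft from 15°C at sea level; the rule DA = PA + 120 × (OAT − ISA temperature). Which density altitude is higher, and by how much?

A by 2884 ft

A: ISA temp = 4.8°C, deviation +14.2°C, DA = 5100 + 120 × 14.2 = 6804 ft.
B: ISA temp = -1°C, deviation -34°C, DA = 8000 + 120 × (-34) = 3920 ft.
A is higher by 6804 − 3920 = 2884 ft.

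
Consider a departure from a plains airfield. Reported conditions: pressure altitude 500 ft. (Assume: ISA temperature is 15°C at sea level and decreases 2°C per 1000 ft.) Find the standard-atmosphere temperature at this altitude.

ISA temperature = 15 − 2 × (500/1000) = 15 − 1 = 14°C.

14°C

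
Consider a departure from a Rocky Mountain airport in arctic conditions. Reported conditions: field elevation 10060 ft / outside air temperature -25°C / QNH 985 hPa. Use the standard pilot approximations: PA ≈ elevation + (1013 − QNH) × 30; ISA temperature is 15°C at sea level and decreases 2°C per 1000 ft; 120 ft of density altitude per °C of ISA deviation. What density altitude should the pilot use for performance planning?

Pressure altitude = 10060 + (1013 − 985) × 30 = 10060 + (+840) = 10900 ft.
ISA temperature at 10900 ft = 15 − 2 × (10900/1000) = -6.8°C.
ISA deviation = -25 − (-6.8) = -18.2°C.
Density altitude = 10900 + 120 × (-18.2) = 8716 ft.

8716 ft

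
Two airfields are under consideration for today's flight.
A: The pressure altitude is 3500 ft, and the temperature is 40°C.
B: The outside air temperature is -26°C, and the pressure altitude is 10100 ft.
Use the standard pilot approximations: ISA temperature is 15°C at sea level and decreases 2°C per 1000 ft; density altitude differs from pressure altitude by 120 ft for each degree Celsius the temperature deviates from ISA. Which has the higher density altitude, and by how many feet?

A: ISA temp = 8°C, deviation +32°C, DA = 3500 + 120 × 32 = 7340 ft.
B: ISA temp = -5.2°C, deviation -20.8°C, DA = 10100 + 120 × (-20.8) = 7604 ft.
B is higher by 7604 − 7340 = 264 ft.

B by 264 ft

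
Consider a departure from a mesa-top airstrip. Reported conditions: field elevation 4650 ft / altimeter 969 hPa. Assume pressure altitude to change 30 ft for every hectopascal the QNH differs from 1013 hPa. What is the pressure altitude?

5970 ft

Pressure correction = (1013 − 969) × 30 = +1320 ft.
Pressure altitude = 4650 + (+1320) = 5970 ft.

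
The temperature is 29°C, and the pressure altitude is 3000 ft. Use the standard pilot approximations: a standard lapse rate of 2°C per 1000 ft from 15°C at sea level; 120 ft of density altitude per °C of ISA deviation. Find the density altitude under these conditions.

ISA temperature at 3000 ft = 15 − 2 × (3000/1000) = 9°C.
ISA deviation = 29 − 9 = +20°C.
Density altitude = 3000 + 120 × (20) = 3000 + (+2400) = 5400 ft.

5400 ft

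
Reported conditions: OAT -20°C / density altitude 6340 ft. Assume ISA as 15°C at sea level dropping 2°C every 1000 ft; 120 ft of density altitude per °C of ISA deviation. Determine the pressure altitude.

DA = PA + 120 × (OAT − (15 − 2·PA/1000)) = PA + 120·OAT − 1800 + 0.24·PA = 1.24·PA + 120·OAT − 1800.
So 1.24·PA = 6340 − 120 × (-20) + 1800 = 10540.
PA = 10540 / 1.24 = 8500 ft.

8500 ft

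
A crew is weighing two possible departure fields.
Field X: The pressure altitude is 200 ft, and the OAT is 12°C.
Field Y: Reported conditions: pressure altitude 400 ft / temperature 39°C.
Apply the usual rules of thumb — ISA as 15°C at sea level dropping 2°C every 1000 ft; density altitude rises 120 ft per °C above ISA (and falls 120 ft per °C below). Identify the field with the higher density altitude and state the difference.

Field X: ISA temp = 14.6°C, deviation -2.6°C, DA = 200 + 120 × (-2.6) = -112 ft.
Field Y: ISA temp = 14.2°C, deviation +24.8°C, DA = 400 + 120 × 24.8 = 3376 ft.
Field Y is higher by 3376 − (-112) = 3488 ft.

Field Y by 3488 ft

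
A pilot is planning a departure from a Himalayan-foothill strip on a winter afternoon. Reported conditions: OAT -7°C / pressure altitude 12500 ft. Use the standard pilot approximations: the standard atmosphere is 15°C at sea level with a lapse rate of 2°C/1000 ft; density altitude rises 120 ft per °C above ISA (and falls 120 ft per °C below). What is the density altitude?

ISA temperature at 12500 ft = 15 − 2 × (12500/1000) = -10°C.
ISA deviation = -7 − (-10) = +3°C.
Density altitude = 12500 + 120 × (3) = 12500 + (+360) = 12860 ft.

12860 ft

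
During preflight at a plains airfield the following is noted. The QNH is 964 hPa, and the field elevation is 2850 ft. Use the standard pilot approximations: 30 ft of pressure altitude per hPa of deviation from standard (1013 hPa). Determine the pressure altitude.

Pressure correction = (1013 − 964) × 30 = +1470 ft.
Pressure altitude = 2850 + (+1470) = 4320 ft.

4320 ft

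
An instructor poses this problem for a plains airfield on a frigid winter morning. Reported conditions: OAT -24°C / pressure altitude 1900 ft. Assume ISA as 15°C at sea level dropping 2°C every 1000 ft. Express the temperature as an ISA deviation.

ISA-35.2°C

ISA temperature at 1900 ft = 15 − 2 × (1900/1000) = 11.2°C.
Deviation = OAT − ISA = -24 − 11.2 = -35.2°C.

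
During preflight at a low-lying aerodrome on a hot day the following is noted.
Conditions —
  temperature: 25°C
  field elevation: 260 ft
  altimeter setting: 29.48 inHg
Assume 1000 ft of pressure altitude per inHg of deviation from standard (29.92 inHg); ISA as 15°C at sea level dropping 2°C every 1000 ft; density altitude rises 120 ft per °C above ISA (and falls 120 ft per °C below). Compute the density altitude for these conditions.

Pressure altitude = 260 + (29.92 − 29.48) × 1000 = 260 + (+440) = 700 ft.
ISA temperature at 700 ft = 15 − 2 × (700/1000) = 13.6°C.
ISA deviation = 25 − 13.6 = +11.4°C.
Density altitude = 700 + 120 × (11.4) = 2068 ft.

2068 ft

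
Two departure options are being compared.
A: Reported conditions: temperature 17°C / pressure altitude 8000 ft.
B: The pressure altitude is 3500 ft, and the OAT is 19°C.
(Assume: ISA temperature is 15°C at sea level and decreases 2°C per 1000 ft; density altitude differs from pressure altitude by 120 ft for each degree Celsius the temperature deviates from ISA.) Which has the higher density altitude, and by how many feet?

A by 5340 ft

A: ISA temp = -1°C, deviation +18°C, DA = 8000 + 120 × 18 = 10160 ft.
B: ISA temp = 8°C, deviation +11°C, DA = 3500 + 120 × 11 = 4820 ft.
A is higher by 10160 − 4820 = 5340 ft.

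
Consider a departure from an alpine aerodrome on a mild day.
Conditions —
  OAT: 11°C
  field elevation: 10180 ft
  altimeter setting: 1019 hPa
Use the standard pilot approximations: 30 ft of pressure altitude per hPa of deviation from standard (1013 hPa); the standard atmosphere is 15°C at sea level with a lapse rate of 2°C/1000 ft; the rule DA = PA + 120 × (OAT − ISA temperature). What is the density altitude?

11920 ft

Pressure altitude = 10180 + (1013 − 1019) × 30 = 10180 + (-180) = 10000 ft.
ISA temperature at 10000 ft = 15 − 2 × (10000/1000) = -5°C.
ISA deviation = 11 − (-5) = +16°C.
Density altitude = 10000 + 120 × (16) = 11920 ft.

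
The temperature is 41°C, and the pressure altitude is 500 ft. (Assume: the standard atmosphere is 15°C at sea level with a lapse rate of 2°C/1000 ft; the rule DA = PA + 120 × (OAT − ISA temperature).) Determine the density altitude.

3740 ft

ISA temperature at 500 ft = 15 − 2 × (500/1000) = 14°C.
ISA deviation = 41 − 14 = +27°C.
Density altitude = 500 + 120 × (27) = 500 + (+3240) = 3740 ft.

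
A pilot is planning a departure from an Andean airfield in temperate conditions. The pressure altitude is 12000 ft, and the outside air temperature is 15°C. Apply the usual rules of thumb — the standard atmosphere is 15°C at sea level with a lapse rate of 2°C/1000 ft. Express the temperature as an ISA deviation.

ISA+24°C

ISA temperature at 12000 ft = 15 − 2 × (12000/1000) = -9°C.
Deviation = OAT − ISA = 15 − (-9) = +24°C.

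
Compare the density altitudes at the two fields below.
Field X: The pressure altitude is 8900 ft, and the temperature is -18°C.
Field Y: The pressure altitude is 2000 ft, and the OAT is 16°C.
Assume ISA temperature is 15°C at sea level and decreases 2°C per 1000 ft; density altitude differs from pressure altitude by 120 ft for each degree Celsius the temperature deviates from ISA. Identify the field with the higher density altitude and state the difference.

Field X by 4476 ft

Field X: ISA temp = -2.8°C, deviation -15.2°C, DA = 8900 + 120 × (-15.2) = 7076 ft.
Field Y: ISA temp = 11°C, deviation +5°C, DA = 2000 + 120 × 5 = 2600 ft.
Field X is higher by 7076 − 2600 = 4476 ft.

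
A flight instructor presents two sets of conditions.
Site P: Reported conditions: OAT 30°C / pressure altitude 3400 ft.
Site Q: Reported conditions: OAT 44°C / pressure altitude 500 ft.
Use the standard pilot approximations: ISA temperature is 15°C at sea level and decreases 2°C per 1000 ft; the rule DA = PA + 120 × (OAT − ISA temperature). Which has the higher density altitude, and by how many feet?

Site P by 1916 ft

Site P: ISA temp = 8.2°C, deviation +21.8°C, DA = 3400 + 120 × 21.8 = 6016 ft.
Site Q: ISA temp = 14°C, deviation +30°C, DA = 500 + 120 × 30 = 4100 ft.
Site P is higher by 6016 − 4100 = 1916 ft.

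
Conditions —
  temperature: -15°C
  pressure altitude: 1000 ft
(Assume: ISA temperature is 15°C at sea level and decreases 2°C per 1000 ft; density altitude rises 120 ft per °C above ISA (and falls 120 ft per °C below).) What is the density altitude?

ISA temperature at 1000 ft = 15 − 2 × (1000/1000) = 13°C.
ISA deviation = -15 − 13 = -28°C.
Density altitude = 1000 + 120 × (-28) = 1000 + (-3360) = -2360 ft.

-2360 ft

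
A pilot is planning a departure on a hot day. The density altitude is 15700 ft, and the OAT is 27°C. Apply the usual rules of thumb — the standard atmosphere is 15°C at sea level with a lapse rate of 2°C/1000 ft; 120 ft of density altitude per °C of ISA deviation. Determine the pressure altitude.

DA = PA + 120 × (OAT − (15 − 2·PA/1000)) = PA + 120·OAT − 1800 + 0.24·PA = 1.24·PA + 120·OAT − 1800.
So 1.24·PA = 15700 − 120 × 27 + 1800 = 14260.
PA = 14260 / 1.24 = 11500 ft.

11500 ft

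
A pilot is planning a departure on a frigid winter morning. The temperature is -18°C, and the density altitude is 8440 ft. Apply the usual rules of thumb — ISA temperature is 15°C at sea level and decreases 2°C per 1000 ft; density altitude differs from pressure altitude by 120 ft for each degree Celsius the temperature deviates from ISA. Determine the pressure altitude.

DA = PA + 120 × (OAT − (15 − 2·PA/1000)) = PA + 120·OAT − 1800 + 0.24·PA = 1.24·PA + 120·OAT − 1800.
So 1.24·PA = 8440 − 120 × (-18) + 1800 = 12400.
PA = 12400 / 1.24 = 10000 ft.

10000 ft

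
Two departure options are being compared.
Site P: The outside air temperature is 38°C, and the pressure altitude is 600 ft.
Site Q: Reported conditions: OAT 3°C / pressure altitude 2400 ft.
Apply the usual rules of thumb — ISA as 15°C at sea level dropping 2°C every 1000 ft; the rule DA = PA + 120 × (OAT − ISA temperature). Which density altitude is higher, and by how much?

Site P: ISA temp = 13.8°C, deviation +24.2°C, DA = 600 + 120 × 24.2 = 3504 ft.
Site Q: ISA temp = 10.2°C, deviation -7.2°C, DA = 2400 + 120 × (-7.2) = 1536 ft.
Site P is higher by 3504 − 1536 = 1968 ft.

Site P by 1968 ft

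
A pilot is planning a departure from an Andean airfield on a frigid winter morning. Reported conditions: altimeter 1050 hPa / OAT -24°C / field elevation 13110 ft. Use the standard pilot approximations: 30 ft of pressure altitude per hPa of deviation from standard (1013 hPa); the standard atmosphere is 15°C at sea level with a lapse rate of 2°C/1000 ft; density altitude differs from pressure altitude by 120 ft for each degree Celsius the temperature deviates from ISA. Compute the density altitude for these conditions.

10200 ft

Pressure altitude = 13110 + (1013 − 1050) × 30 = 13110 + (-1110) = 12000 ft.
ISA temperature at 12000 ft = 15 − 2 × (12000/1000) = -9°C.
ISA deviation = -24 − (-9) = -15°C.
Density altitude = 12000 + 120 × (-15) = 10200 ft.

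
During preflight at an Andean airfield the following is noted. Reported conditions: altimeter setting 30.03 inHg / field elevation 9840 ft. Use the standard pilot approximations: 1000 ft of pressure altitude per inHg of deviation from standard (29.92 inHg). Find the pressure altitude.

Pressure correction = (29.92 − 30.03) × 1000 = -110 ft.
Pressure altitude = 9840 + (-110) = 9730 ft.

9730 ft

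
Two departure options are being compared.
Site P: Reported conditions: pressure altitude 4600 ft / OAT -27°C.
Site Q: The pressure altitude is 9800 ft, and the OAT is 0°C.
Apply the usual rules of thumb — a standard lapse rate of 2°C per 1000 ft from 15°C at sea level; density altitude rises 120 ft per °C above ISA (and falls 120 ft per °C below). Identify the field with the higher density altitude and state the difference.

Site Q by 9688 ft

Site P: ISA temp = 5.8°C, deviation -32.8°C, DA = 4600 + 120 × (-32.8) = 664 ft.
Site Q: ISA temp = -4.6°C, deviation +4.6°C, DA = 9800 + 120 × 4.6 = 10352 ft.
Site Q is higher by 10352 − 664 = 9688 ft.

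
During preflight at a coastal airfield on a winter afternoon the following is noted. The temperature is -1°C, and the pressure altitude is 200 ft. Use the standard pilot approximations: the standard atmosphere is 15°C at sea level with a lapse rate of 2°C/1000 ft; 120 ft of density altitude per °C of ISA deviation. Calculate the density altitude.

ISA temperature at 200 ft = 15 − 2 × (200/1000) = 14.6°C.
ISA deviation = -1 − 14.6 = -15.6°C.
Density altitude = 200 + 120 × (-15.6) = 200 + (-1872) = -1672 ft.

-1672 ft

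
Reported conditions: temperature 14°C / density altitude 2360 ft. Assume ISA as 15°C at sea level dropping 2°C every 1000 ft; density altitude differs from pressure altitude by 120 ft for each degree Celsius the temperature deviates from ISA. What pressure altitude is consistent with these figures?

DA = PA + 120 × (OAT − (15 − 2·PA/1000)) = PA + 120·OAT − 1800 + 0.24·PA = 1.24·PA + 120·OAT − 1800.
So 1.24·PA = 2360 − 120 × 14 + 1800 = 2480.
PA = 2480 / 1.24 = 2000 ft.

2000 ft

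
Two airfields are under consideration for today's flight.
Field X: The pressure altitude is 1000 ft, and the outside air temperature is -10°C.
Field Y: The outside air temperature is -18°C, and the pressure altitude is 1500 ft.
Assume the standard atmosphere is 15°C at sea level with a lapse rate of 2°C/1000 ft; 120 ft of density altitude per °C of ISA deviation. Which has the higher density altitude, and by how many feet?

Field X: ISA temp = 13°C, deviation -23°C, DA = 1000 + 120 × (-23) = -1760 ft.
Field Y: ISA temp = 12°C, deviation -30°C, DA = 1500 + 120 × (-30) = -2100 ft.
Field X is higher by -1760 − (-2100) = 340 ft.

Field X by 340 ft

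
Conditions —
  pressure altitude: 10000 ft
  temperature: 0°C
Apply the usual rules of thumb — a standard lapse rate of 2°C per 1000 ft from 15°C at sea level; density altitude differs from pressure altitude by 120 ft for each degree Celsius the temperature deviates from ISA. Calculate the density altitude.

ISA temperature at 10000 ft = 15 − 2 × (10000/1000) = -5°C.
ISA deviation = 0 − (-5) = +5°C.
Density altitude = 10000 + 120 × (5) = 10000 + (+600) = 10600 ft.

10600 ft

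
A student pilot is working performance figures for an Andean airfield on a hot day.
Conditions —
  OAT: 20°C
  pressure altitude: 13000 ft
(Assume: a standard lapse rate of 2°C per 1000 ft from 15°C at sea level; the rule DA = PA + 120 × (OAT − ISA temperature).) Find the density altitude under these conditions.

16720 ft

ISA temperature at 13000 ft = 15 − 2 × (13000/1000) = -11°C.
ISA deviation = 20 − (-11) = +31°C.
Density altitude = 13000 + 120 × (31) = 13000 + (+3720) = 16720 ft.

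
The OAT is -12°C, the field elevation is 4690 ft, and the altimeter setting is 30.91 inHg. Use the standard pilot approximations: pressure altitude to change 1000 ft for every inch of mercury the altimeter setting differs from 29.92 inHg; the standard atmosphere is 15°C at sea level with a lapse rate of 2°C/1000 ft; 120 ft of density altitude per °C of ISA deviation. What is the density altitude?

1348 ft

Pressure altitude = 4690 + (29.92 − 30.91) × 1000 = 4690 + (-990) = 3700 ft.
ISA temperature at 3700 ft = 15 − 2 × (3700/1000) = 7.6°C.
ISA deviation = -12 − 7.6 = -19.6°C.
Density altitude = 3700 + 120 × (-19.6) = 1348 ft.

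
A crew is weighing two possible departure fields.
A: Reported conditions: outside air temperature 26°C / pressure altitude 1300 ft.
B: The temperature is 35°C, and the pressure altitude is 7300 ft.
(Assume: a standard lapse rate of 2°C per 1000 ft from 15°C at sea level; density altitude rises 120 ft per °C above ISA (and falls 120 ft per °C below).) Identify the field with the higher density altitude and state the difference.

A: ISA temp = 12.4°C, deviation +13.6°C, DA = 1300 + 120 × 13.6 = 2932 ft.
B: ISA temp = 0.4°C, deviation +34.6°C, DA = 7300 + 120 × 34.6 = 11452 ft.
B is higher by 11452 − 2932 = 8520 ft.

B by 8520 ft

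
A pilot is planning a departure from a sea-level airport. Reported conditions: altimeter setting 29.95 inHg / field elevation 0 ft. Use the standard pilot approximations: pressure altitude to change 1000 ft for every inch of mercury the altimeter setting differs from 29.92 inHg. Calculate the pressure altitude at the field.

Pressure correction = (29.92 − 29.95) × 1000 = -30 ft.
Pressure altitude = 0 + (-30) = -30 ft.

-30 ft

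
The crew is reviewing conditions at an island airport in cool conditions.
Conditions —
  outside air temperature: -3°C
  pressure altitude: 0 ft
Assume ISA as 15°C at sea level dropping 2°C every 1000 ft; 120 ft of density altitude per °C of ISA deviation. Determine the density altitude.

-2160 ft

ISA temperature at 0 ft = 15 − 2 × (0/1000) = 15°C.
ISA deviation = -3 − 15 = -18°C.
Density altitude = 0 + 120 × (-18) = 0 + (-2160) = -2160 ft.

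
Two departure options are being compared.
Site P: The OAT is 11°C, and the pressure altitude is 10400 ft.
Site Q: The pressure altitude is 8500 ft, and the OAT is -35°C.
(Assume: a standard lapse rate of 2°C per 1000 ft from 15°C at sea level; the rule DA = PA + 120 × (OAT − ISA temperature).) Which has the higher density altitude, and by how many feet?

Site P: ISA temp = -5.8°C, deviation +16.8°C, DA = 10400 + 120 × 16.8 = 12416 ft.
Site Q: ISA temp = -2°C, deviation -33°C, DA = 8500 + 120 × (-33) = 4540 ft.
Site P is higher by 12416 − 4540 = 7876 ft.

Site P by 7876 ft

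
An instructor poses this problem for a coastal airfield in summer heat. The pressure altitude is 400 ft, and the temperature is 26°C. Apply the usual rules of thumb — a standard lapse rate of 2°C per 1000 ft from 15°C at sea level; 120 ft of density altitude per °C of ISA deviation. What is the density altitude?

ISA temperature at 400 ft = 15 − 2 × (400/1000) = 14.2°C.
ISA deviation = 26 − 14.2 = +11.8°C.
Density altitude = 400 + 120 × (11.8) = 400 + (+1416) = 1816 ft.

1816 ft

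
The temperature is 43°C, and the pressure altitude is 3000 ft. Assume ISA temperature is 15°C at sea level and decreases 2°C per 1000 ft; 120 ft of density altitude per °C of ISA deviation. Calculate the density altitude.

ISA temperature at 3000 ft = 15 − 2 × (3000/1000) = 9°C.
ISA deviation = 43 − 9 = +34°C.
Density altitude = 3000 + 120 × (34) = 3000 + (+4080) = 7080 ft.

7080 ft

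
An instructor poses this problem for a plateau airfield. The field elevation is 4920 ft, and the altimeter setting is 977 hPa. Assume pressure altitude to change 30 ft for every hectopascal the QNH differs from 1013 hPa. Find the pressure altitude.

6000 ft

Pressure correction = (1013 − 977) × 30 = +1080 ft.
Pressure altitude = 4920 + (+1080) = 6000 ft.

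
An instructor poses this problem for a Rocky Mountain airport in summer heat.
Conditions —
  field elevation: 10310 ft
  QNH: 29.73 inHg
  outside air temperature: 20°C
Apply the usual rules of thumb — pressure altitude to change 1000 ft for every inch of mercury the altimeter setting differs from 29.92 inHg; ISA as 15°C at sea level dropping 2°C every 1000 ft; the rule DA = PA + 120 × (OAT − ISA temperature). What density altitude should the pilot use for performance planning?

13620 ft

Pressure altitude = 10310 + (29.92 − 29.73) × 1000 = 10310 + (+190) = 10500 ft.
ISA temperature at 10500 ft = 15 − 2 × (10500/1000) = -6°C.
ISA deviation = 20 − (-6) = +26°C.
Density altitude = 10500 + 120 × (26) = 13620 ft.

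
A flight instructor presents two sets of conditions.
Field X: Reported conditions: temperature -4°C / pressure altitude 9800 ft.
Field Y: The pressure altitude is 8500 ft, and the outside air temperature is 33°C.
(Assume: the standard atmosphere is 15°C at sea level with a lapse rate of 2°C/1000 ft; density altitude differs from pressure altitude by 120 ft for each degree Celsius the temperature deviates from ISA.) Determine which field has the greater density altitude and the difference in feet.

Field X: ISA temp = -4.6°C, deviation +0.6°C, DA = 9800 + 120 × 0.6 = 9872 ft.
Field Y: ISA temp = -2°C, deviation +35°C, DA = 8500 + 120 × 35 = 12700 ft.
Field Y is higher by 12700 − 9872 = 2828 ft.

Field Y by 2828 ft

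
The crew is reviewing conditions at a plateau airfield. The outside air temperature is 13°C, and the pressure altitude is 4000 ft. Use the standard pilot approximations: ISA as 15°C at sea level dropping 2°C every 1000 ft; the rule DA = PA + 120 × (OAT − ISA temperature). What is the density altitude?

4720 ft

ISA temperature at 4000 ft = 15 − 2 × (4000/1000) = 7°C.
ISA deviation = 13 − 7 = +6°C.
Density altitude = 4000 + 120 × (6) = 4000 + (+720) = 4720 ft.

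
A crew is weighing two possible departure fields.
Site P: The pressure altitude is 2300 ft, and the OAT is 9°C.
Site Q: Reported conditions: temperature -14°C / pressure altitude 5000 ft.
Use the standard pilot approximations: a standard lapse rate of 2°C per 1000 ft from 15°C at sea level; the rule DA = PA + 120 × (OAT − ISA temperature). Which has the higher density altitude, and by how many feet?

Site Q by 588 ft

Site P: ISA temp = 10.4°C, deviation -1.4°C, DA = 2300 + 120 × (-1.4) = 2132 ft.
Site Q: ISA temp = 5°C, deviation -19°C, DA = 5000 + 120 × (-19) = 2720 ft.
Site Q is higher by 2720 − 2132 = 588 ft.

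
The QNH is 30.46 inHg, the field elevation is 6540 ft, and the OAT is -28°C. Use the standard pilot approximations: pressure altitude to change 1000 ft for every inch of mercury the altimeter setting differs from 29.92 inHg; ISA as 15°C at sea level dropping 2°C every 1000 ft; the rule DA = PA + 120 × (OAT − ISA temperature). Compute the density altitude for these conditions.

Pressure altitude = 6540 + (29.92 − 30.46) × 1000 = 6540 + (-540) = 6000 ft.
ISA temperature at 6000 ft = 15 − 2 × (6000/1000) = 3°C.
ISA deviation = -28 − 3 = -31°C.
Density altitude = 6000 + 120 × (-31) = 2280 ft.

2280 ft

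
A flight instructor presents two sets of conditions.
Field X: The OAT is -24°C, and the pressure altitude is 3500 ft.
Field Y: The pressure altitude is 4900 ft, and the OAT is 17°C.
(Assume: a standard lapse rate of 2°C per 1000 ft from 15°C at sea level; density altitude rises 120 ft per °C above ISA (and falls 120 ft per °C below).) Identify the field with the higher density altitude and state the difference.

Field X: ISA temp = 8°C, deviation -32°C, DA = 3500 + 120 × (-32) = -340 ft.
Field Y: ISA temp = 5.2°C, deviation +11.8°C, DA = 4900 + 120 × 11.8 = 6316 ft.
Field Y is higher by 6316 − (-340) = 6656 ft.

Field Y by 6656 ft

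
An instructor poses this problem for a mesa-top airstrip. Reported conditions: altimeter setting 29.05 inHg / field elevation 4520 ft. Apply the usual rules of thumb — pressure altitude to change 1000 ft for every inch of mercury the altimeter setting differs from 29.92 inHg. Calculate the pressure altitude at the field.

Pressure correction = (29.92 − 29.05) × 1000 = +870 ft.
Pressure altitude = 4520 + (+870) = 5390 ft.

5390 ft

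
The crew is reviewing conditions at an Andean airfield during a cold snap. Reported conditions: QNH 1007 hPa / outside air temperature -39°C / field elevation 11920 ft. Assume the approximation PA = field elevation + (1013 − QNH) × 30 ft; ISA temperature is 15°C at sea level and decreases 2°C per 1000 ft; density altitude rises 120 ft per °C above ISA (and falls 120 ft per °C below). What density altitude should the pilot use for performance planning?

Pressure altitude = 11920 + (1013 − 1007) × 30 = 11920 + (+180) = 12100 ft.
ISA temperature at 12100 ft = 15 − 2 × (12100/1000) = -9.2°C.
ISA deviation = -39 − (-9.2) = -29.8°C.
Density altitude = 12100 + 120 × (-29.8) = 8524 ft.

8524 ft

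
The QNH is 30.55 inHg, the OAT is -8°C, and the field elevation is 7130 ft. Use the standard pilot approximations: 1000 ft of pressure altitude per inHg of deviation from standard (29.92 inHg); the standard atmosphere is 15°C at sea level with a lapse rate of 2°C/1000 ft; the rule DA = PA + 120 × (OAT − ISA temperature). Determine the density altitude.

Pressure altitude = 7130 + (29.92 − 30.55) × 1000 = 7130 + (-630) = 6500 ft.
ISA temperature at 6500 ft = 15 − 2 × (6500/1000) = 2°C.
ISA deviation = -8 − 2 = -10°C.
Density altitude = 6500 + 120 × (-10) = 5300 ft.

5300 ft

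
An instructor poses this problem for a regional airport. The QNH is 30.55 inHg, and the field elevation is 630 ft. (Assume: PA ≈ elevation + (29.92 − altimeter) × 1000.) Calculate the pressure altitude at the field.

0 ft

Pressure correction = (29.92 − 30.55) × 1000 = -630 ft.
Pressure altitude = 630 + (-630) = 0 ft.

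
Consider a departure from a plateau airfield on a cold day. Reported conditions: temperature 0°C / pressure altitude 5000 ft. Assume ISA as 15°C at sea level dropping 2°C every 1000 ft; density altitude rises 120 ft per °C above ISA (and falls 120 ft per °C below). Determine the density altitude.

ISA temperature at 5000 ft = 15 − 2 × (5000/1000) = 5°C.
ISA deviation = 0 − 5 = -5°C.
Density altitude = 5000 + 120 × (-5) = 5000 + (-600) = 4400 ft.

4400 ft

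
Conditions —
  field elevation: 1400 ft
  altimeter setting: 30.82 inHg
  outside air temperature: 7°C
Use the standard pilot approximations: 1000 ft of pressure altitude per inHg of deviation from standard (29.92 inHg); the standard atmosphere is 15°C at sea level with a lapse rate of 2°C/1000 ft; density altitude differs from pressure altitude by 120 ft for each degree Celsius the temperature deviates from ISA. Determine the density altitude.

-340 ft

Pressure altitude = 1400 + (29.92 − 30.82) × 1000 = 1400 + (-900) = 500 ft.
ISA temperature at 500 ft = 15 − 2 × (500/1000) = 14°C.
ISA deviation = 7 − 14 = -7°C.
Density altitude = 500 + 120 × (-7) = -340 ft.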